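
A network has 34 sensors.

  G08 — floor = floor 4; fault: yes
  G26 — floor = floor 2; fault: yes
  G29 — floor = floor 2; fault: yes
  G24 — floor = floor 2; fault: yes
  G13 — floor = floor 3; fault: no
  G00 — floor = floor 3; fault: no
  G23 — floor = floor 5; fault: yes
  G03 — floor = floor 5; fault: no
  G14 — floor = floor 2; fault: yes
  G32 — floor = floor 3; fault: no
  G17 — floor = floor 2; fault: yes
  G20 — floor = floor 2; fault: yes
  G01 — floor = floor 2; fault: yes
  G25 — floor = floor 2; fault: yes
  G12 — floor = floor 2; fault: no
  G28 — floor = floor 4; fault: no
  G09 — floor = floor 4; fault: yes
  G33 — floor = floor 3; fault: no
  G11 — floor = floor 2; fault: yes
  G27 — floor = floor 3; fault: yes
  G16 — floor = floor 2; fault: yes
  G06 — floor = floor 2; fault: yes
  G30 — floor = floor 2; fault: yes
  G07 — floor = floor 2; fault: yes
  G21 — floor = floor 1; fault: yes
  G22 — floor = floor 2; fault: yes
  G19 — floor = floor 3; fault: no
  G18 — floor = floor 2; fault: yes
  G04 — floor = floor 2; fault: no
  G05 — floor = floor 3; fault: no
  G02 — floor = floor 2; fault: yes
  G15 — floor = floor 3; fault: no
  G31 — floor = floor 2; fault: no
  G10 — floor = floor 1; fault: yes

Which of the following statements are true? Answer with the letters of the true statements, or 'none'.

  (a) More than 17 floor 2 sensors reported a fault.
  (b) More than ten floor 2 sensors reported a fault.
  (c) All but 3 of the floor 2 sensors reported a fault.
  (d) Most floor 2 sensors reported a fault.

|A| = 19, |A ∩ B| = 16, |A ∖ B| = 3.
(a) |A ∩ B| > 17: fails.
(b) |A ∩ B| > 10: holds.
(c) |A ∖ B| = 3: holds.
(d) |A ∩ B| > |A ∖ B|: holds.

(b), (c), (d)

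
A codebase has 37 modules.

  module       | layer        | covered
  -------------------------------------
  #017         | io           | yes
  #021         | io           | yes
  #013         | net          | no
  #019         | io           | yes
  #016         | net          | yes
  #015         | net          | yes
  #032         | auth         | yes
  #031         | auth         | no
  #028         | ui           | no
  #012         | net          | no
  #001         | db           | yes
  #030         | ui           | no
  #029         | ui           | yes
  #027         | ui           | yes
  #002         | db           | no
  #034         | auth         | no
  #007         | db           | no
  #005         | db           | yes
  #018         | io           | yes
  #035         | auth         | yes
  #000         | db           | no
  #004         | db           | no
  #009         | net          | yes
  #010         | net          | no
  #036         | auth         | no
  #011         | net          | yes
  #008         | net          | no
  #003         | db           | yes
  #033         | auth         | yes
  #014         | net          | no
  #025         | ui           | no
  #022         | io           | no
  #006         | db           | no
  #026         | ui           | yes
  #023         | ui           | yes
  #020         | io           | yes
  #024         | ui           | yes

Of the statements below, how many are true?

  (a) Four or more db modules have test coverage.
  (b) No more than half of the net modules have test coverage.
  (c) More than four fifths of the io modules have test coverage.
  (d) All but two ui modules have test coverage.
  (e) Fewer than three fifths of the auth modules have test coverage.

(a) db: |A| = 8, |A ∩ B| = 3; needs |A ∩ B| ≥ 4 — false.
(b) net: |A| = 9, |A ∩ B| = 4; needs |A ∩ B| ≤ |A ∖ B| — true.
(c) io: |A| = 6, |A ∩ B| = 5; needs |A ∩ B| / |A| > 4/5 — true.
(d) ui: |A| = 8, |A ∩ B| = 5; needs |A ∖ B| = 2 — false.
(e) auth: |A| = 6, |A ∩ B| = 3; needs |A ∩ B| / |A| < 3/5 — true.

3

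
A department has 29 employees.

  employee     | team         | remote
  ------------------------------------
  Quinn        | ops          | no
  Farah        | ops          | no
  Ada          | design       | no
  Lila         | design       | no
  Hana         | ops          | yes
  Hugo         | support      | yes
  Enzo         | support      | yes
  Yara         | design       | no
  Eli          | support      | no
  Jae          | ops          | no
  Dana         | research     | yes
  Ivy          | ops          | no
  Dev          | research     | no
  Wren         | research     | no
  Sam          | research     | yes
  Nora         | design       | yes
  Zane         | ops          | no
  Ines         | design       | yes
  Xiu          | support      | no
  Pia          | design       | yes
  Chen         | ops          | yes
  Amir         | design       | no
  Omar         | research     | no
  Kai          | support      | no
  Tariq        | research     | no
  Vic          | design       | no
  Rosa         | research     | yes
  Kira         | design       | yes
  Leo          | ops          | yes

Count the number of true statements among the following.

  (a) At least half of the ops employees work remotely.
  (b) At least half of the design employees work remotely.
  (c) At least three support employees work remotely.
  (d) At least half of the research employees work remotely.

0

(a) ops: |A| = 8, |A ∩ B| = 3; needs |A ∩ B| ≥ |A ∖ B| — false.
(b) design: |A| = 9, |A ∩ B| = 4; needs |A ∩ B| ≥ |A ∖ B| — false.
(c) support: |A| = 5, |A ∩ B| = 2; needs |A ∩ B| ≥ 3 — false.
(d) research: |A| = 7, |A ∩ B| = 3; needs |A ∩ B| ≥ |A ∖ B| — false.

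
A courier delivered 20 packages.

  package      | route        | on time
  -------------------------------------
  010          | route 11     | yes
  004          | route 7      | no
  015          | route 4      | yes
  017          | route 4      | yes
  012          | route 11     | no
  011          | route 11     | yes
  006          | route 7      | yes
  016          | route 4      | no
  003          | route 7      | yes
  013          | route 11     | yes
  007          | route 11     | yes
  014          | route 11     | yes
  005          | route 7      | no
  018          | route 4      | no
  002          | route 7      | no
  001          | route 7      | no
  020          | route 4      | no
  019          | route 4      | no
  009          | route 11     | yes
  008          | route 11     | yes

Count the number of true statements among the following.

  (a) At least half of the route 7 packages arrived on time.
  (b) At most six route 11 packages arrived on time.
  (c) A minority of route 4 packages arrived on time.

1

(a) route 7: |A| = 6, |A ∩ B| = 2; needs |A ∩ B| ≥ |A ∖ B| — false.
(b) route 11: |A| = 8, |A ∩ B| = 7; needs |A ∩ B| ≤ 6 — false.
(c) route 4: |A| = 6, |A ∩ B| = 2; needs |A ∩ B| < |A ∖ B| — true.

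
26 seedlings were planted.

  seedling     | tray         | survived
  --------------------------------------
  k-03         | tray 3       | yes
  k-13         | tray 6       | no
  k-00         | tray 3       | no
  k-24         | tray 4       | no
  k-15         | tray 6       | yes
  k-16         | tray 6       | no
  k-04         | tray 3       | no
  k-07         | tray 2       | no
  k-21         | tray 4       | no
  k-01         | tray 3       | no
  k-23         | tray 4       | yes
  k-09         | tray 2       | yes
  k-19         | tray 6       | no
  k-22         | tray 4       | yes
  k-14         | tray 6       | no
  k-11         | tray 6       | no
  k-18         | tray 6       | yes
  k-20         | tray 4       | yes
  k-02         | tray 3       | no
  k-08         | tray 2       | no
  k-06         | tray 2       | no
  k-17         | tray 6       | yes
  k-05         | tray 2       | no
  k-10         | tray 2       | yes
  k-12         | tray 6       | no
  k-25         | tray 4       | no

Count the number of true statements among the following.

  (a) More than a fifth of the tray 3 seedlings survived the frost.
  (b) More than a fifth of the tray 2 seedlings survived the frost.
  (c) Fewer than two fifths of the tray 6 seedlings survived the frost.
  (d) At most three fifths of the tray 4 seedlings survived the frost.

3

(a) tray 3: |A| = 5, |A ∩ B| = 1; needs |A ∩ B| / |A| > 1/5 — false.
(b) tray 2: |A| = 6, |A ∩ B| = 2; needs |A ∩ B| / |A| > 1/5 — true.
(c) tray 6: |A| = 9, |A ∩ B| = 3; needs |A ∩ B| / |A| < 2/5 — true.
(d) tray 4: |A| = 6, |A ∩ B| = 3; needs |A ∩ B| / |A| ≤ 3/5 — true.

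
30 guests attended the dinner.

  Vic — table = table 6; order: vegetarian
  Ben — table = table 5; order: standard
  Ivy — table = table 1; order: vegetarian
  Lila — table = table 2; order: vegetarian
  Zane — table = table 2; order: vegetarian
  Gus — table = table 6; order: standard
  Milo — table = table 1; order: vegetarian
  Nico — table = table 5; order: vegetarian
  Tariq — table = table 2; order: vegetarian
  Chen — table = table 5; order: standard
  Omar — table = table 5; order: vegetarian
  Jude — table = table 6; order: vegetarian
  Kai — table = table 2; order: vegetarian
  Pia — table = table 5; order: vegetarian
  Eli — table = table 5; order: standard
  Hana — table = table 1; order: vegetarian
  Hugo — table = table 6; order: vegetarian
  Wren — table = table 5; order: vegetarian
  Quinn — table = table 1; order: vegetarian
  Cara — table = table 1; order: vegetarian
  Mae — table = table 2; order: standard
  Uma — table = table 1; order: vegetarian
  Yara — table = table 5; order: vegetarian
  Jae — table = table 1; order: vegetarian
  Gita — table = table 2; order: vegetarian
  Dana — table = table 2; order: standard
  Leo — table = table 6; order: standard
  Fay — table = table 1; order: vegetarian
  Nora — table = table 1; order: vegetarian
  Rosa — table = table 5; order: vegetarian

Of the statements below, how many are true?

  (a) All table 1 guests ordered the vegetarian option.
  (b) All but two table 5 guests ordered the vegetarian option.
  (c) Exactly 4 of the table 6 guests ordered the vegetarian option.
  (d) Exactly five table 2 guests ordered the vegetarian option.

(a) table 1: |A| = 9, |A ∩ B| = 9; needs A ⊆ B, i.e. every element of A is in B (|A ∖ B| = 0) — true.
(b) table 5: |A| = 9, |A ∩ B| = 6; needs |A ∖ B| = 2 — false.
(c) table 6: |A| = 5, |A ∩ B| = 3; needs |A ∩ B| = 4 — false.
(d) table 2: |A| = 7, |A ∩ B| = 5; needs |A ∩ B| = 5 — true.

2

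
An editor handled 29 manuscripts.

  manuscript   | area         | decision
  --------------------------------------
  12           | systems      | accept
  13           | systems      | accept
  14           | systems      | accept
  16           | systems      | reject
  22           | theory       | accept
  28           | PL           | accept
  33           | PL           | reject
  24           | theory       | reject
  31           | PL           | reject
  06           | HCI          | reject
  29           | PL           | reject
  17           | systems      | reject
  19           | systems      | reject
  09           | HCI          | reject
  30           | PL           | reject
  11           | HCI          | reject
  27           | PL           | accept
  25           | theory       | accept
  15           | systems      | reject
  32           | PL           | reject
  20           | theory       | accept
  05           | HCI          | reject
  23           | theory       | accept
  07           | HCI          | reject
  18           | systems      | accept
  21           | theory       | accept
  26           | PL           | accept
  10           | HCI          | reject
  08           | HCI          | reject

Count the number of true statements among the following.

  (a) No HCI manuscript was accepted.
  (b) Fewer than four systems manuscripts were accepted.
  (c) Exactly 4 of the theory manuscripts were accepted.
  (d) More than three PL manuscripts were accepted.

(a) HCI: |A| = 7, |A ∩ B| = 0; needs A ∩ B = ∅ (|A ∩ B| = 0) — true.
(b) systems: |A| = 8, |A ∩ B| = 4; needs |A ∩ B| < 4 — false.
(c) theory: |A| = 6, |A ∩ B| = 5; needs |A ∩ B| = 4 — false.
(d) PL: |A| = 8, |A ∩ B| = 3; needs |A ∩ B| > 3 — false.

1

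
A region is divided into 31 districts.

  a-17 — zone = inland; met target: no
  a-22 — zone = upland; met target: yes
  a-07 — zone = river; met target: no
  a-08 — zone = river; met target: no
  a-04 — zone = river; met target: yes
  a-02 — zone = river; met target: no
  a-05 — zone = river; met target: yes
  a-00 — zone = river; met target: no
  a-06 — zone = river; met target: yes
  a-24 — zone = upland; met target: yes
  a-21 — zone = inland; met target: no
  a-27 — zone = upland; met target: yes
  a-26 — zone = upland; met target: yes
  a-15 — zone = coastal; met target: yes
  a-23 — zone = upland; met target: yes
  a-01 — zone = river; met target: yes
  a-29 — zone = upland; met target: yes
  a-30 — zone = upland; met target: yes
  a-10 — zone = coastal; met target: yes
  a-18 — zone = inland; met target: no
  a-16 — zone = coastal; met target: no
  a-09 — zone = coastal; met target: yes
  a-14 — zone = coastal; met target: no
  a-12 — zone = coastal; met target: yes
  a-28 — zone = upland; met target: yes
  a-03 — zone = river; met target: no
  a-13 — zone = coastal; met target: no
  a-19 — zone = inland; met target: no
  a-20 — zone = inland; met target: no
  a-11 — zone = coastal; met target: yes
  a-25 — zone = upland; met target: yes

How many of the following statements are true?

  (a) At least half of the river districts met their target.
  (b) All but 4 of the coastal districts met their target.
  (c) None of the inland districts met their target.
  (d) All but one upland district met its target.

1

(a) river: |A| = 9, |A ∩ B| = 4; needs |A ∩ B| ≥ |A ∖ B| — false.
(b) coastal: |A| = 8, |A ∩ B| = 5; needs |A ∖ B| = 4 — false.
(c) inland: |A| = 5, |A ∩ B| = 0; needs A ∩ B = ∅ (|A ∩ B| = 0) — true.
(d) upland: |A| = 9, |A ∩ B| = 9; needs |A ∖ B| = 1 — false.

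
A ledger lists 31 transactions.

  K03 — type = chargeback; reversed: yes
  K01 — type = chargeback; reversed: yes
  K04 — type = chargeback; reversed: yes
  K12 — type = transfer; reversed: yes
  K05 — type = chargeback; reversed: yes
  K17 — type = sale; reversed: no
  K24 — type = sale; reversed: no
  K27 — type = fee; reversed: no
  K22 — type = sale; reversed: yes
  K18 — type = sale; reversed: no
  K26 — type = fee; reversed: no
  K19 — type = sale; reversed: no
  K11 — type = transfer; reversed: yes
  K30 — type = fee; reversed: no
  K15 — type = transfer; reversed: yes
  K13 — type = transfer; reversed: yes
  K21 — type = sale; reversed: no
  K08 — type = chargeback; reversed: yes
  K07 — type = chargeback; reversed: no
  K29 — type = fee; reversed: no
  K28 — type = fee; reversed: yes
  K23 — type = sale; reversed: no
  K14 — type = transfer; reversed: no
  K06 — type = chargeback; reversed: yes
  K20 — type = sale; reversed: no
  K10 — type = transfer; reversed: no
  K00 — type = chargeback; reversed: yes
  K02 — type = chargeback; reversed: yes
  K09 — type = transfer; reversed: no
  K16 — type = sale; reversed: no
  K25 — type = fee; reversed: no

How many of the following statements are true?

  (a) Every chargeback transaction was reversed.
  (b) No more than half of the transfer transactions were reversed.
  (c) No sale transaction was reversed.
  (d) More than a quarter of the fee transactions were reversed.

0

(a) chargeback: |A| = 9, |A ∩ B| = 8; needs A ⊆ B, i.e. every element of A is in B (|A ∖ B| = 0) — false.
(b) transfer: |A| = 7, |A ∩ B| = 4; needs |A ∩ B| ≤ |A ∖ B| — false.
(c) sale: |A| = 9, |A ∩ B| = 1; needs A ∩ B = ∅ (|A ∩ B| = 0) — false.
(d) fee: |A| = 6, |A ∩ B| = 1; needs |A ∩ B| / |A| > 1/4 — false.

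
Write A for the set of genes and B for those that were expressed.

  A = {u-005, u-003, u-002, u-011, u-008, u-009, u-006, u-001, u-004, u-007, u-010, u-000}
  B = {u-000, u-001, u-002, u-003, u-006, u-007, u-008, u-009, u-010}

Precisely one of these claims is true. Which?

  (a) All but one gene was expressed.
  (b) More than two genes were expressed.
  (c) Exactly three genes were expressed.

|A| = 12, |A ∩ B| = 9, |A ∖ B| = 3.
(a) requires |A ∖ B| = 1: false.
(b) requires |A ∩ B| > 2: true.
(c) requires |A ∩ B| = 3: false.

(b)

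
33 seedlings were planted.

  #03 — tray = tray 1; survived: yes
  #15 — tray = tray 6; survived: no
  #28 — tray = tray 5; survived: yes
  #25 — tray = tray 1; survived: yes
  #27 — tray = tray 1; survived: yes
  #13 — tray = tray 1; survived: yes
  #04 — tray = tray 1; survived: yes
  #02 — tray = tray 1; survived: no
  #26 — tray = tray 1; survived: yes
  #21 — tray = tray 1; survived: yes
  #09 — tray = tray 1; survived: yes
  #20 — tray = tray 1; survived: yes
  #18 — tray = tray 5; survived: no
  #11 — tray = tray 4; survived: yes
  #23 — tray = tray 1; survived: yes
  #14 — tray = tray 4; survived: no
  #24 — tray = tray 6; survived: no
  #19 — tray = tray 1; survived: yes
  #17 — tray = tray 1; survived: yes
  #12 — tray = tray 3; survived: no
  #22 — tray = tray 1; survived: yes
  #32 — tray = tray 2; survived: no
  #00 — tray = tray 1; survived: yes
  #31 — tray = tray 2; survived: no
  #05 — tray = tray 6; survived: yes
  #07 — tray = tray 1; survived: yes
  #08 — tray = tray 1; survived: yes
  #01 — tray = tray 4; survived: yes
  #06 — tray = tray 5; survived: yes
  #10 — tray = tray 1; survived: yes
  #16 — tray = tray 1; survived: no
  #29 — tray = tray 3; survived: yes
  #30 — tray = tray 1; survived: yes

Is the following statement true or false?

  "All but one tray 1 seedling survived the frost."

False

'All but one tray 1 seedling survived the frost' holds iff |A ∖ B| = 1.
|A| = 20, |A ∩ B| = 18, |A ∖ B| = 2.
|A ∖ B| = 2, so the statement is false.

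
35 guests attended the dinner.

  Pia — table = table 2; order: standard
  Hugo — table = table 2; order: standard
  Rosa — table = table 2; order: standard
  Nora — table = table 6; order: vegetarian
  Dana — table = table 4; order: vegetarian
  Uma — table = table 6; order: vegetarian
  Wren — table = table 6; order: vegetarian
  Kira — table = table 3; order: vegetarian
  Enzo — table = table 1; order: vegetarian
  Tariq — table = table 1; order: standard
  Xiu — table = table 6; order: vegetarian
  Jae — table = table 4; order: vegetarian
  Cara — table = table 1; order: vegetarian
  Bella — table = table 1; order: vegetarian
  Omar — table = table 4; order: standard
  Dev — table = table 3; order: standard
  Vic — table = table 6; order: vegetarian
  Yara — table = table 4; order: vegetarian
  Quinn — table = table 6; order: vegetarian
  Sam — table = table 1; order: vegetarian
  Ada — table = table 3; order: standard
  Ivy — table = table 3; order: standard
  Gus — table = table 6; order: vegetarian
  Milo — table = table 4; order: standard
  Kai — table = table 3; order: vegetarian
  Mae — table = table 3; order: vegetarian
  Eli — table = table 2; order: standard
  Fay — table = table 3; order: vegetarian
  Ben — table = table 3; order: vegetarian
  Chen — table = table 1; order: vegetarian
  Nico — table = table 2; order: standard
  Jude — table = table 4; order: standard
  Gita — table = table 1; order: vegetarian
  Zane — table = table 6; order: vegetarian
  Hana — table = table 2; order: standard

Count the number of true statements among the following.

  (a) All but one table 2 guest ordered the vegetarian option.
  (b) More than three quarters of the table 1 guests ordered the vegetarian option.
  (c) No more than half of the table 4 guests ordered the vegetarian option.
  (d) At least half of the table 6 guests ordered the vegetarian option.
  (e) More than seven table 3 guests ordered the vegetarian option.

3

(a) table 2: |A| = 6, |A ∩ B| = 0; needs |A ∖ B| = 1 — false.
(b) table 1: |A| = 7, |A ∩ B| = 6; needs |A ∩ B| / |A| > 3/4 — true.
(c) table 4: |A| = 6, |A ∩ B| = 3; needs |A ∩ B| ≤ |A ∖ B| — true.
(d) table 6: |A| = 8, |A ∩ B| = 8; needs |A ∩ B| ≥ |A ∖ B| — true.
(e) table 3: |A| = 8, |A ∩ B| = 5; needs |A ∩ B| > 7 — false.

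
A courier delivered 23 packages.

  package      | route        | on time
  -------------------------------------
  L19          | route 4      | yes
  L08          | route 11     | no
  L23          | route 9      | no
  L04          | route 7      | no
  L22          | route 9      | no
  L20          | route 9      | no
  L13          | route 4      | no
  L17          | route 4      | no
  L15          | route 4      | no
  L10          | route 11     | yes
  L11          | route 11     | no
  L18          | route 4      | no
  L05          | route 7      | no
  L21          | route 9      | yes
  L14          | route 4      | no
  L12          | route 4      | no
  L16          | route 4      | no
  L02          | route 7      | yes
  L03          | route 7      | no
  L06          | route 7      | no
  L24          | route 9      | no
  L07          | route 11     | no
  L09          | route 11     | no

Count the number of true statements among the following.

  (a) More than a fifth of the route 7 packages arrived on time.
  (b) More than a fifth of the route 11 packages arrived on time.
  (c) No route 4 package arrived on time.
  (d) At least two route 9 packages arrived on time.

(a) route 7: |A| = 5, |A ∩ B| = 1; needs |A ∩ B| / |A| > 1/5 — false.
(b) route 11: |A| = 5, |A ∩ B| = 1; needs |A ∩ B| / |A| > 1/5 — false.
(c) route 4: |A| = 8, |A ∩ B| = 1; needs A ∩ B = ∅ (|A ∩ B| = 0) — false.
(d) route 9: |A| = 5, |A ∩ B| = 1; needs |A ∩ B| ≥ 2 — false.

0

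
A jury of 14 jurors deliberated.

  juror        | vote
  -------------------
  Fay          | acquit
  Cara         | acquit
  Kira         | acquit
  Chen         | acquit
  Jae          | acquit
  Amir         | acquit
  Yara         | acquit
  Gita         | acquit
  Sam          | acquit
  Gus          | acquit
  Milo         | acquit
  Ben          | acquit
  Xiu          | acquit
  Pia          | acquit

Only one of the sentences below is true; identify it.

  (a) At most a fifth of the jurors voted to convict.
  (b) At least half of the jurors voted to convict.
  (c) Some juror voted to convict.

(a)

|A| = 14, |A ∩ B| = 0, |A ∖ B| = 14.
(a) requires |A ∩ B| / |A| ≤ 1/5: true.
(b) requires |A ∩ B| ≥ |A ∖ B|: false.
(c) requires A ∩ B ≠ ∅ (|A ∩ B| ≥ 1): false.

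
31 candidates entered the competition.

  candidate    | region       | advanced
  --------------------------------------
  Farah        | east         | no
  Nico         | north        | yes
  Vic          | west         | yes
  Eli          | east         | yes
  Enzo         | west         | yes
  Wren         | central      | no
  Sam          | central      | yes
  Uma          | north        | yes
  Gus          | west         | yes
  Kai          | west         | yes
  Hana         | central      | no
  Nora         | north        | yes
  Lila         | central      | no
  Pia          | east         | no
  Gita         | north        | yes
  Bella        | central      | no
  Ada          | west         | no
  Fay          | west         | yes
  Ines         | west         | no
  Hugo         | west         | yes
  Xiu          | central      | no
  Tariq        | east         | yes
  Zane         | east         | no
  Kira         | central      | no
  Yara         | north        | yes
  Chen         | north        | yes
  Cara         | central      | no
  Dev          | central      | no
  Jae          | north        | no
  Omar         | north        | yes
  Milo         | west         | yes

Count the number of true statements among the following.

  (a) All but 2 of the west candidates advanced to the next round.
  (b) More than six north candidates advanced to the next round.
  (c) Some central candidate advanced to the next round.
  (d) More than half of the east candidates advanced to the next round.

3

(a) west: |A| = 9, |A ∩ B| = 7; needs |A ∖ B| = 2 — true.
(b) north: |A| = 8, |A ∩ B| = 7; needs |A ∩ B| > 6 — true.
(c) central: |A| = 9, |A ∩ B| = 1; needs A ∩ B ≠ ∅ (|A ∩ B| ≥ 1) — true.
(d) east: |A| = 5, |A ∩ B| = 2; needs |A ∩ B| > |A ∖ B| — false.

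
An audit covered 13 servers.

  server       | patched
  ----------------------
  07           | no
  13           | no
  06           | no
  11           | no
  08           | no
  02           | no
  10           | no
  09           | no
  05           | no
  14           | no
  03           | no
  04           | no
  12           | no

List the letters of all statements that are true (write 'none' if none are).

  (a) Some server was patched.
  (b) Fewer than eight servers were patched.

|A| = 13, |A ∩ B| = 0, |A ∖ B| = 13.
(a) A ∩ B ≠ ∅ (|A ∩ B| ≥ 1): fails.
(b) |A ∩ B| < 8: holds.

(b)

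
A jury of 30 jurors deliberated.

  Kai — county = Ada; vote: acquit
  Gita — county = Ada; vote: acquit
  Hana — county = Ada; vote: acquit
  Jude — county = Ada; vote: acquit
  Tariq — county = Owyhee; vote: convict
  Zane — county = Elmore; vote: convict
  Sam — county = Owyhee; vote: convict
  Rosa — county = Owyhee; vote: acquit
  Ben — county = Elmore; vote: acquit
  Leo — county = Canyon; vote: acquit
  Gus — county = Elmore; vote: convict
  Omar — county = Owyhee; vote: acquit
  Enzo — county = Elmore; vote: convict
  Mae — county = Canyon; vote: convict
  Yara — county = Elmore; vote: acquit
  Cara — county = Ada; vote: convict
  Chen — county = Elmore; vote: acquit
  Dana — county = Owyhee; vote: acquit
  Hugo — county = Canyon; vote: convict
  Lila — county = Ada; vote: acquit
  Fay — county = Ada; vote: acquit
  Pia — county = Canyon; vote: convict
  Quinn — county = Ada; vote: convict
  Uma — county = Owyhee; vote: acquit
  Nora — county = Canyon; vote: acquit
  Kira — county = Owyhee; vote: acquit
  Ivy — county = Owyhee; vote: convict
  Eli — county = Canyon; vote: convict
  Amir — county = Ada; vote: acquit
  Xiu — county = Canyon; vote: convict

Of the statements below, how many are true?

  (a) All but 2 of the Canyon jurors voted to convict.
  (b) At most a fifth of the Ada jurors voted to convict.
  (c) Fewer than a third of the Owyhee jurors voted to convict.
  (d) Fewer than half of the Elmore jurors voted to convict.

1

(a) Canyon: |A| = 7, |A ∩ B| = 5; needs |A ∖ B| = 2 — true.
(b) Ada: |A| = 9, |A ∩ B| = 2; needs |A ∩ B| / |A| ≤ 1/5 — false.
(c) Owyhee: |A| = 8, |A ∩ B| = 3; needs |A ∩ B| / |A| < 1/3 — false.
(d) Elmore: |A| = 6, |A ∩ B| = 3; needs |A ∩ B| < |A ∖ B| — false.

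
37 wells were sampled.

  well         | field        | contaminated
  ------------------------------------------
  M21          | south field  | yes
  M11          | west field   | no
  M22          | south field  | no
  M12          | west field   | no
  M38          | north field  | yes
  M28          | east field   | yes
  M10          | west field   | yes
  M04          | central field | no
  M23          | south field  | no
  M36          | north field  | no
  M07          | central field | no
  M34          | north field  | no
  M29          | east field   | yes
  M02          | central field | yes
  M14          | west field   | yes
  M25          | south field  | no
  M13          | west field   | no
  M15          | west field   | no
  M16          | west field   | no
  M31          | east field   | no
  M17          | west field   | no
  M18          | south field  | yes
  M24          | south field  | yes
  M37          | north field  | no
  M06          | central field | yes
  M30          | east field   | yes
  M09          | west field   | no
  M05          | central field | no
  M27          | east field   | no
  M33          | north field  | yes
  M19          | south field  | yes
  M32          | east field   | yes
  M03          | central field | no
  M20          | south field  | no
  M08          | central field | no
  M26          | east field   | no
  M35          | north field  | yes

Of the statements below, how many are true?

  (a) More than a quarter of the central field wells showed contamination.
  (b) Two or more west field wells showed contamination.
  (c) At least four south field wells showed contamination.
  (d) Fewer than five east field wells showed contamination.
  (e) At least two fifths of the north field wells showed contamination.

(a) central field: |A| = 7, |A ∩ B| = 2; needs |A ∩ B| / |A| > 1/4 — true.
(b) west field: |A| = 9, |A ∩ B| = 2; needs |A ∩ B| ≥ 2 — true.
(c) south field: |A| = 8, |A ∩ B| = 4; needs |A ∩ B| ≥ 4 — true.
(d) east field: |A| = 7, |A ∩ B| = 4; needs |A ∩ B| < 5 — true.
(e) north field: |A| = 6, |A ∩ B| = 3; needs |A ∩ B| / |A| ≥ 2/5 — true.

5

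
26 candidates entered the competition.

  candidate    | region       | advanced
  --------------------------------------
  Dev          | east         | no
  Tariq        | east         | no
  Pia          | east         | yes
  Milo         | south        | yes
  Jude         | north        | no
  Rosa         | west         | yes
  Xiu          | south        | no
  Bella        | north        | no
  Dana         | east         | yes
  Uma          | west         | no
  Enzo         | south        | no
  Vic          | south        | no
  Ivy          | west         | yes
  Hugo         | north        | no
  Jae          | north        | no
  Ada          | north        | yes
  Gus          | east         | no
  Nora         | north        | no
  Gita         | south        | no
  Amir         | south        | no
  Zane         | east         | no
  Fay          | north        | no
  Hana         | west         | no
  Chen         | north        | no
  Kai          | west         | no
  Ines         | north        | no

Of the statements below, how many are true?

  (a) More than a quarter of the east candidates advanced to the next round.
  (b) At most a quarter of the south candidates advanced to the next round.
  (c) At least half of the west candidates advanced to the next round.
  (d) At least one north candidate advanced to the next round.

3

(a) east: |A| = 6, |A ∩ B| = 2; needs |A ∩ B| / |A| > 1/4 — true.
(b) south: |A| = 6, |A ∩ B| = 1; needs |A ∩ B| / |A| ≤ 1/4 — true.
(c) west: |A| = 5, |A ∩ B| = 2; needs |A ∩ B| ≥ |A ∖ B| — false.
(d) north: |A| = 9, |A ∩ B| = 1; needs A ∩ B ≠ ∅ (|A ∩ B| ≥ 1) — true.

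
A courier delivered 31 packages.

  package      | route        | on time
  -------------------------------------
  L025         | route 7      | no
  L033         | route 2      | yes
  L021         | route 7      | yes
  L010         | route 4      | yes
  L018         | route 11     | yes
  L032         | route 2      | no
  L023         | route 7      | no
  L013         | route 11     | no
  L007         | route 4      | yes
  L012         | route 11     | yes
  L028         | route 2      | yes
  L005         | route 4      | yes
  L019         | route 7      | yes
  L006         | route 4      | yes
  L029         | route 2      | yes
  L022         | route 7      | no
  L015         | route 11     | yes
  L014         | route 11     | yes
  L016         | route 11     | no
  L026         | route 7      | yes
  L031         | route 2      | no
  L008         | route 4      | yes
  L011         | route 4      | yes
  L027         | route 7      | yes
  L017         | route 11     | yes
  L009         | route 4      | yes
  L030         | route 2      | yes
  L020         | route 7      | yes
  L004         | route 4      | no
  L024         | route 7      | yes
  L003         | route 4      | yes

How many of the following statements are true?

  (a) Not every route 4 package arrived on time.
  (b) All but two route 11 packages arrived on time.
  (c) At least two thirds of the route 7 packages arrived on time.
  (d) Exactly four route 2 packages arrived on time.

4

(a) route 4: |A| = 9, |A ∩ B| = 8; needs A ⊄ B (|A ∖ B| ≥ 1) — true.
(b) route 11: |A| = 7, |A ∩ B| = 5; needs |A ∖ B| = 2 — true.
(c) route 7: |A| = 9, |A ∩ B| = 6; needs |A ∩ B| / |A| ≥ 2/3 — true.
(d) route 2: |A| = 6, |A ∩ B| = 4; needs |A ∩ B| = 4 — true.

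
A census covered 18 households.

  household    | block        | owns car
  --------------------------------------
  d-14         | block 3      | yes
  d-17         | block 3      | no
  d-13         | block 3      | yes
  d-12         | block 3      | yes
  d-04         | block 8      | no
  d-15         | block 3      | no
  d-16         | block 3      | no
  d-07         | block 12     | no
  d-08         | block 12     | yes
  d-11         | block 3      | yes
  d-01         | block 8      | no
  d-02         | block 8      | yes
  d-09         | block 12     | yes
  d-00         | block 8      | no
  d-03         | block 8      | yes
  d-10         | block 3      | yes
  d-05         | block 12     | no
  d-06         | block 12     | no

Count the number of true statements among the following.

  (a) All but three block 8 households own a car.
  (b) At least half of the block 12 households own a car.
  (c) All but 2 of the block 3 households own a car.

1

(a) block 8: |A| = 5, |A ∩ B| = 2; needs |A ∖ B| = 3 — true.
(b) block 12: |A| = 5, |A ∩ B| = 2; needs |A ∩ B| ≥ |A ∖ B| — false.
(c) block 3: |A| = 8, |A ∩ B| = 5; needs |A ∖ B| = 2 — false.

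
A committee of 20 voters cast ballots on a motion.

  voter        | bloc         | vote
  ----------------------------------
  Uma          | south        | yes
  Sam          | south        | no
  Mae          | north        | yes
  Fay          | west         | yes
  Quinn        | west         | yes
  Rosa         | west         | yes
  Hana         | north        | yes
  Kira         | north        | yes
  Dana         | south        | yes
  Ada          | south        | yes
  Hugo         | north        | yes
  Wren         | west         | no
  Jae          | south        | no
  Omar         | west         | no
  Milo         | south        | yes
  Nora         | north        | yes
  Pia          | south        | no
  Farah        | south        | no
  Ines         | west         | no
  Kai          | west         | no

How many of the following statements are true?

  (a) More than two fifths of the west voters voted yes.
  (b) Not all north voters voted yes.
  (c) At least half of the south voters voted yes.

(a) west: |A| = 7, |A ∩ B| = 3; needs |A ∩ B| / |A| > 2/5 — true.
(b) north: |A| = 5, |A ∩ B| = 5; needs A ⊄ B (|A ∖ B| ≥ 1) — false.
(c) south: |A| = 8, |A ∩ B| = 4; needs |A ∩ B| ≥ |A ∖ B| — true.

2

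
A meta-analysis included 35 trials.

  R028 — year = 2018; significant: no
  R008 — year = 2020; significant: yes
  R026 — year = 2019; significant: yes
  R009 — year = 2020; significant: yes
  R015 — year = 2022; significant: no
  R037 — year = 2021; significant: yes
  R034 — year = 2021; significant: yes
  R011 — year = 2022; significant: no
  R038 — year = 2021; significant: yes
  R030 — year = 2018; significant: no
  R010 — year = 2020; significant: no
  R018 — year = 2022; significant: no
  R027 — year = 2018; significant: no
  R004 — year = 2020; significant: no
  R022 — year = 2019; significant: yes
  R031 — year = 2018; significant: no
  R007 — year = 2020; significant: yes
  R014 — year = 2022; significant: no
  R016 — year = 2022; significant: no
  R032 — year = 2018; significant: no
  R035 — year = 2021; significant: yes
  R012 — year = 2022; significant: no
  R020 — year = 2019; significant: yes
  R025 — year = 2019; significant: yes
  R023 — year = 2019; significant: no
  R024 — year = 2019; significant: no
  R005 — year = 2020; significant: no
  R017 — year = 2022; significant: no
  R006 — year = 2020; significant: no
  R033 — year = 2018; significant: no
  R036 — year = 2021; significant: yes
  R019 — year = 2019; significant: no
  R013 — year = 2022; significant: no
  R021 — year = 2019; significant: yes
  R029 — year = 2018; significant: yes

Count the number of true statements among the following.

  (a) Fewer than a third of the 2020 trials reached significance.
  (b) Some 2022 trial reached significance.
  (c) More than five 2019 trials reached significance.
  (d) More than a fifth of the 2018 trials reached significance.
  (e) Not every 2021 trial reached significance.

0

(a) 2020: |A| = 7, |A ∩ B| = 3; needs |A ∩ B| / |A| < 1/3 — false.
(b) 2022: |A| = 8, |A ∩ B| = 0; needs A ∩ B ≠ ∅ (|A ∩ B| ≥ 1) — false.
(c) 2019: |A| = 8, |A ∩ B| = 5; needs |A ∩ B| > 5 — false.
(d) 2018: |A| = 7, |A ∩ B| = 1; needs |A ∩ B| / |A| > 1/5 — false.
(e) 2021: |A| = 5, |A ∩ B| = 5; needs A ⊄ B (|A ∖ B| ≥ 1) — false.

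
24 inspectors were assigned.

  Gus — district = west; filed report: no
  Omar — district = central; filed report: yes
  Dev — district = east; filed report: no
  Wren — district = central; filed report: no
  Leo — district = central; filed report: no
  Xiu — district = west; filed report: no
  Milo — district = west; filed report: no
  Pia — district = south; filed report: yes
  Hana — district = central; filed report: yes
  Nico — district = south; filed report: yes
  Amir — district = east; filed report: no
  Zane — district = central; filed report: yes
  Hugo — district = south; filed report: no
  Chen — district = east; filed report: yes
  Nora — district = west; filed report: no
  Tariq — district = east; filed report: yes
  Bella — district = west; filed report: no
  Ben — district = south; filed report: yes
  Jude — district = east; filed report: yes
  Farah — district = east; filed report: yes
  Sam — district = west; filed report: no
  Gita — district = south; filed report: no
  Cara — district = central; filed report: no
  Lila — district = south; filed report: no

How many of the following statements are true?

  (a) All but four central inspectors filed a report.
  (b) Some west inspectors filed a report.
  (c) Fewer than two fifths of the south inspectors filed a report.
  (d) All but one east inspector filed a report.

(a) central: |A| = 6, |A ∩ B| = 3; needs |A ∖ B| = 4 — false.
(b) west: |A| = 6, |A ∩ B| = 0; needs A ∩ B ≠ ∅ (|A ∩ B| ≥ 1) — false.
(c) south: |A| = 6, |A ∩ B| = 3; needs |A ∩ B| / |A| < 2/5 — false.
(d) east: |A| = 6, |A ∩ B| = 4; needs |A ∖ B| = 1 — false.

0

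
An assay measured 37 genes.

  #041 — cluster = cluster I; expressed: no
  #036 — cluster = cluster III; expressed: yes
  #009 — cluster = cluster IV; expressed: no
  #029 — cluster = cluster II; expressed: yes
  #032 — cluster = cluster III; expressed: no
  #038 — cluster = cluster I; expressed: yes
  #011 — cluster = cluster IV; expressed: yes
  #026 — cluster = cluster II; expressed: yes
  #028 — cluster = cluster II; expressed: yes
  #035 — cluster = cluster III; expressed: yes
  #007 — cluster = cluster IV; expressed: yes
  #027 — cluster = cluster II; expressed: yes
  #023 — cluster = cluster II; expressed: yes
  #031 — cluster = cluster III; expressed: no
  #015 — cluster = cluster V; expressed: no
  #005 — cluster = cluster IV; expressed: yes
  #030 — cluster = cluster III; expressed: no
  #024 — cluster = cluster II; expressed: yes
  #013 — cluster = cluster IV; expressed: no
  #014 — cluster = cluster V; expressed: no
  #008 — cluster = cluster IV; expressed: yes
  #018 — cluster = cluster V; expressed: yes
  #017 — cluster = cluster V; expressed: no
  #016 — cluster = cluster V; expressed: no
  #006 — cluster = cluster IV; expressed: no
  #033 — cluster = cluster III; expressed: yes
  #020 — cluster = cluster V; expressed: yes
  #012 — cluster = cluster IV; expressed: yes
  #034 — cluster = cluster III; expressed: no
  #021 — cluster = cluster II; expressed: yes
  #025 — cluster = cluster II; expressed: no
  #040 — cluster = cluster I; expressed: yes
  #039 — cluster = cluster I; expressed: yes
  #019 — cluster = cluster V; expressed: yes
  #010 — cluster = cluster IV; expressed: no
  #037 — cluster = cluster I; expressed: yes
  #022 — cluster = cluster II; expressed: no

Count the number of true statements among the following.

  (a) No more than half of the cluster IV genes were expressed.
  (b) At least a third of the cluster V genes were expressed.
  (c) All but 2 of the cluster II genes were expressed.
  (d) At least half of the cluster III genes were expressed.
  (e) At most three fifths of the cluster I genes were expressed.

2

(a) cluster IV: |A| = 9, |A ∩ B| = 5; needs |A ∩ B| ≤ |A ∖ B| — false.
(b) cluster V: |A| = 7, |A ∩ B| = 3; needs |A ∩ B| / |A| ≥ 1/3 — true.
(c) cluster II: |A| = 9, |A ∩ B| = 7; needs |A ∖ B| = 2 — true.
(d) cluster III: |A| = 7, |A ∩ B| = 3; needs |A ∩ B| ≥ |A ∖ B| — false.
(e) cluster I: |A| = 5, |A ∩ B| = 4; needs |A ∩ B| / |A| ≤ 3/5 — false.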